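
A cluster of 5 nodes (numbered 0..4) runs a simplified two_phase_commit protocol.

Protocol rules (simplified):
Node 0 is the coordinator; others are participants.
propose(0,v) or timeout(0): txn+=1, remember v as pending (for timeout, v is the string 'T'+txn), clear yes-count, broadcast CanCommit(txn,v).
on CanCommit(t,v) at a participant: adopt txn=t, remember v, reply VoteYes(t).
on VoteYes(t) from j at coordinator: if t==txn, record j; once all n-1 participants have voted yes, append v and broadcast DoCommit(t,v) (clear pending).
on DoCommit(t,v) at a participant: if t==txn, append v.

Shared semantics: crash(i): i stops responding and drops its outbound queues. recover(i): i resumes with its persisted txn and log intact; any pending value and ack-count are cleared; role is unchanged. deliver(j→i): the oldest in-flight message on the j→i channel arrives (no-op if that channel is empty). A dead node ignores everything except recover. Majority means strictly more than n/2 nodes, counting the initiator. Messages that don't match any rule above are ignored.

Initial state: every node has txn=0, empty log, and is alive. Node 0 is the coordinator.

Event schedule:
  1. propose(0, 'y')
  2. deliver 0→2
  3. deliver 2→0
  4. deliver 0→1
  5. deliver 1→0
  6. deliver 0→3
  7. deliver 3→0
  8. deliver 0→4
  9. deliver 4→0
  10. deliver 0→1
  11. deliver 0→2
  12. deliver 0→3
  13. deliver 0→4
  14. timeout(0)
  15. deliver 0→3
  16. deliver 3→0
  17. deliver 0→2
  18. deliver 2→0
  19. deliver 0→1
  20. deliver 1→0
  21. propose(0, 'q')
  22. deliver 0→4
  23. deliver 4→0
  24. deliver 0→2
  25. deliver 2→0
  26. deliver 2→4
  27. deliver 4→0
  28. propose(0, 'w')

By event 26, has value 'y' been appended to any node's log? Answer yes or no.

yes

[1] propose(0,'y') → N0(coor t1 [-])
[2] deliver 0→2 → N2(part t1 [-])
[3] deliver 2→0 → ∅
[4] deliver 0→1 → N1(part t1 [-])
[5] deliver 1→0 → ∅
[6] deliver 0→3 → N3(part t1 [-])
[7] deliver 3→0 → ∅
[8] deliver 0→4 → N4(part t1 [-])
[9] deliver 4→0 → N0(coor t1 [y])
[10] deliver 0→1 → N1(part t1 [y])
[11] deliver 0→2 → N2(part t1 [y])
[12] deliver 0→3 → N3(part t1 [y])
[13] deliver 0→4 → N4(part t1 [y])
[14] timeout(0) → N0(coor t2 [y])
[15] deliver 0→3 → N3(part t2 [y])
[16] deliver 3→0 → ∅
[17] deliver 0→2 → N2(part t2 [y])
[18] deliver 2→0 → ∅
[19] deliver 0→1 → N1(part t2 [y])
[20] deliver 1→0 → ∅
[21] propose(0,'q') → N0(coor t3 [y])
[22] deliver 0→4 → N4(part t2 [y])
[23] deliver 4→0 → ∅
[24] deliver 0→2 → N2(part t3 [y])
[25] deliver 2→0 → ∅
[26] deliver 2→4 → ∅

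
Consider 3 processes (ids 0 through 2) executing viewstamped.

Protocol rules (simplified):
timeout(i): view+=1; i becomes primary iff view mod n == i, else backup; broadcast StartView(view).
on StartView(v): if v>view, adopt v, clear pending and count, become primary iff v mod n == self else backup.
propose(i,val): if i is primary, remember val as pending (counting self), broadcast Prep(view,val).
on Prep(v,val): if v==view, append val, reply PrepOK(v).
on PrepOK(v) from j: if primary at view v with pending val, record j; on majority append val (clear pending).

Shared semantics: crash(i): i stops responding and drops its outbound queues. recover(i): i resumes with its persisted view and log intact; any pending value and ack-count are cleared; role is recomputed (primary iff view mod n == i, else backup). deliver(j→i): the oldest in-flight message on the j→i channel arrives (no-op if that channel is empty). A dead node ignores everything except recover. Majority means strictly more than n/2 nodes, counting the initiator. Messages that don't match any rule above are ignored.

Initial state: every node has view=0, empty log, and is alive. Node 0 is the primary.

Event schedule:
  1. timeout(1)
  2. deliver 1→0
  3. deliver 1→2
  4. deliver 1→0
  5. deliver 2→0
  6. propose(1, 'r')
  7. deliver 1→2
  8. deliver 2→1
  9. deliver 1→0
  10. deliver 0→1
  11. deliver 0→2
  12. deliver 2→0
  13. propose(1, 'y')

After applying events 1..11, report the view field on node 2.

1

[1] timeout(1) → N1(prim v1 [-])
[2] deliver 1→0 → N0(back v1 [-])
[3] deliver 1→2 → N2(back v1 [-])
[4] deliver 1→0 → ∅
[5] deliver 2→0 → ∅
[6] propose(1,'r') → ∅
[7] deliver 1→2 → N2(back v1 [r])
[8] deliver 2→1 → N1(prim v1 [r])
[9] deliver 1→0 → N0(back v1 [r])
[10] deliver 0→1 → ∅
[11] deliver 0→2 → ∅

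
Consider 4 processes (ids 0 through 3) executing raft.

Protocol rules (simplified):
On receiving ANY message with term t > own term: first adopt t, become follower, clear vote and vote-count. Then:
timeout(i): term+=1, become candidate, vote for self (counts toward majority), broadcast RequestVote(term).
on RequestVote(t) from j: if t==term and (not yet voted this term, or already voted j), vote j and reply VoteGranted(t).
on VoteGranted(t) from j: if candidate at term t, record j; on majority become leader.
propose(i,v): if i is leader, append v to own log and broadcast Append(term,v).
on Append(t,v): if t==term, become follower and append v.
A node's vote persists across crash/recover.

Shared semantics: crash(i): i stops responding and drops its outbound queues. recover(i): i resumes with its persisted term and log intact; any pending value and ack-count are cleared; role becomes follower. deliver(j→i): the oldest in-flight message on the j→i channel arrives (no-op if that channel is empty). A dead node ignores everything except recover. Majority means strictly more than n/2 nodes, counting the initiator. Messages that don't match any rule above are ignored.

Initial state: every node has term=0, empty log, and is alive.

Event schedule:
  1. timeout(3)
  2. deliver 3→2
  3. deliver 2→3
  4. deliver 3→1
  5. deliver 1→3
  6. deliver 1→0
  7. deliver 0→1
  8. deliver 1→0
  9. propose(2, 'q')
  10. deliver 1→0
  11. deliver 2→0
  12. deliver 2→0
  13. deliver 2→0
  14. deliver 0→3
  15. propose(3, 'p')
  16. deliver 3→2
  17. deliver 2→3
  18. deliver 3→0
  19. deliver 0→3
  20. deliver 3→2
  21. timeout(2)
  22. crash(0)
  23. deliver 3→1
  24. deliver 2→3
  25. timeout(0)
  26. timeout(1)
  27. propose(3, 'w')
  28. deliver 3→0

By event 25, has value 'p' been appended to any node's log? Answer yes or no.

after 1 — timeout(3): n3:cand/t1/[-]
after 2 — deliver 3→2: n2:foll/t1/[-]
after 3 — deliver 2→3: ·
after 4 — deliver 3→1: n1:foll/t1/[-]
after 5 — deliver 1→3: n3:lead/t1/[-]
after 6 — deliver 1→0: ·
after 7 — deliver 0→1: ·
after 8 — deliver 1→0: ·
after 9 — propose(2,'q'): ·
after 10 — deliver 1→0: ·
after 11 — deliver 2→0: ·
after 12 — deliver 2→0: ·
after 13 — deliver 2→0: ·
after 14 — deliver 0→3: ·
after 15 — propose(3,'p'): n3:lead/t1/[p]
after 16 — deliver 3→2: n2:foll/t1/[p]
after 17 — deliver 2→3: ·
after 18 — deliver 3→0: n0:foll/t1/[-]
after 19 — deliver 0→3: ·
after 20 — deliver 3→2: ·
after 21 — timeout(2): n2:cand/t2/[p]
after 22 — crash(0): n0:✗foll/t1/[-]
after 23 — deliver 3→1: n1:foll/t1/[p]
after 24 — deliver 2→3: n3:foll/t2/[p]
after 25 — timeout(0): ·

yes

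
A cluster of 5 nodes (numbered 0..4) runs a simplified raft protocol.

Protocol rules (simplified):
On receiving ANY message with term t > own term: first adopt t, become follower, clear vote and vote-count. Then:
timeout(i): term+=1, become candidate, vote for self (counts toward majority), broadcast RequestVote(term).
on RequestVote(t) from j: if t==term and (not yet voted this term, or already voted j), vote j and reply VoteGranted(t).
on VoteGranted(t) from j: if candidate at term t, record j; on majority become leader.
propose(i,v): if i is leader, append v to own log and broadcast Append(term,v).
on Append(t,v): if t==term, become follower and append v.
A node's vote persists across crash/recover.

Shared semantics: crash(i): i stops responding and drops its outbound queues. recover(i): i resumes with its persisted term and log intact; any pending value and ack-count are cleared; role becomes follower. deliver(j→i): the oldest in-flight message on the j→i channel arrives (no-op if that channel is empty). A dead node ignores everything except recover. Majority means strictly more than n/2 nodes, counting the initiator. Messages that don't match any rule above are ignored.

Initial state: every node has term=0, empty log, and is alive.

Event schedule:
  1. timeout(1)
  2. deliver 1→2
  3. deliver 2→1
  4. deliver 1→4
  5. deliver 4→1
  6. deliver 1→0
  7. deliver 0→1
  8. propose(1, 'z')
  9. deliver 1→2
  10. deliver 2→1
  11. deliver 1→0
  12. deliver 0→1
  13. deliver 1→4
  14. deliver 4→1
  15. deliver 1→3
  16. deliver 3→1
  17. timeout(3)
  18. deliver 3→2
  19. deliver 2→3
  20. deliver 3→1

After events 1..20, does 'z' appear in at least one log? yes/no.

yes

step 1 timeout(1): 1={cand,t=1,log=-}
step 2 deliver 1→2: 2={foll,t=1,log=-}
step 3 deliver 2→1: —
step 4 deliver 1→4: 4={foll,t=1,log=-}
step 5 deliver 4→1: 1={lead,t=1,log=-}
step 6 deliver 1→0: 0={foll,t=1,log=-}
step 7 deliver 0→1: —
step 8 propose(1,'z'): 1={lead,t=1,log=z}
step 9 deliver 1→2: 2={foll,t=1,log=z}
step 10 deliver 2→1: —
step 11 deliver 1→0: 0={foll,t=1,log=z}
step 12 deliver 0→1: —
step 13 deliver 1→4: 4={foll,t=1,log=z}
step 14 deliver 4→1: —
step 15 deliver 1→3: 3={foll,t=1,log=-}
step 16 deliver 3→1: —
step 17 timeout(3): 3={cand,t=2,log=-}
step 18 deliver 3→2: 2={foll,t=2,log=z}
step 19 deliver 2→3: —
step 20 deliver 3→1: 1={foll,t=2,log=z}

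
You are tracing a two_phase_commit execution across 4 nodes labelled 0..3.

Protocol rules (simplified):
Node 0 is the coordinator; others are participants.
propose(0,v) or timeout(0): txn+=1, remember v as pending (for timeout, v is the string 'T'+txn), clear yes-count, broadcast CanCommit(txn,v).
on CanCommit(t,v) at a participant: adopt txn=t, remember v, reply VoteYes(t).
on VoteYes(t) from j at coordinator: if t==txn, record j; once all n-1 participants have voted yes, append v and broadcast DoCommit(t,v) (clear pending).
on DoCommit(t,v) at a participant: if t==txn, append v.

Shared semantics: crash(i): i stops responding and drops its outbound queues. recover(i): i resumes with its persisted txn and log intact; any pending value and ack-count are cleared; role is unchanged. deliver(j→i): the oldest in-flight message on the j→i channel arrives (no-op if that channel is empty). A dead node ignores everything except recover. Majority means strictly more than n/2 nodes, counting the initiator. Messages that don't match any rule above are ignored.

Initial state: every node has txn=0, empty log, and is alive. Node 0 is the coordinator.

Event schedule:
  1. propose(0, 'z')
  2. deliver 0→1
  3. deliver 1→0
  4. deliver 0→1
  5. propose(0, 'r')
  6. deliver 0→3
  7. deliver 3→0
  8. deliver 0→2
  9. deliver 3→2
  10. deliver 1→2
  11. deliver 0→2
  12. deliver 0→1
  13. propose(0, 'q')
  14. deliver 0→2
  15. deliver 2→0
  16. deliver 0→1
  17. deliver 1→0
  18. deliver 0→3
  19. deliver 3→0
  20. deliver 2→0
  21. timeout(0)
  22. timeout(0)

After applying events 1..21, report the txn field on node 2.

3

step 1 propose(0,'z'): 0={coor,t=1,log=-}
step 2 deliver 0→1: 1={part,t=1,log=-}
step 3 deliver 1→0: —
step 4 deliver 0→1: —
step 5 propose(0,'r'): 0={coor,t=2,log=-}
step 6 deliver 0→3: 3={part,t=1,log=-}
step 7 deliver 3→0: —
step 8 deliver 0→2: 2={part,t=1,log=-}
step 9 deliver 3→2: —
step 10 deliver 1→2: —
step 11 deliver 0→2: 2={part,t=2,log=-}
step 12 deliver 0→1: 1={part,t=2,log=-}
step 13 propose(0,'q'): 0={coor,t=3,log=-}
step 14 deliver 0→2: 2={part,t=3,log=-}
step 15 deliver 2→0: —
step 16 deliver 0→1: 1={part,t=3,log=-}
step 17 deliver 1→0: —
step 18 deliver 0→3: 3={part,t=2,log=-}
step 19 deliver 3→0: —
step 20 deliver 2→0: —
step 21 timeout(0): 0={coor,t=4,log=-}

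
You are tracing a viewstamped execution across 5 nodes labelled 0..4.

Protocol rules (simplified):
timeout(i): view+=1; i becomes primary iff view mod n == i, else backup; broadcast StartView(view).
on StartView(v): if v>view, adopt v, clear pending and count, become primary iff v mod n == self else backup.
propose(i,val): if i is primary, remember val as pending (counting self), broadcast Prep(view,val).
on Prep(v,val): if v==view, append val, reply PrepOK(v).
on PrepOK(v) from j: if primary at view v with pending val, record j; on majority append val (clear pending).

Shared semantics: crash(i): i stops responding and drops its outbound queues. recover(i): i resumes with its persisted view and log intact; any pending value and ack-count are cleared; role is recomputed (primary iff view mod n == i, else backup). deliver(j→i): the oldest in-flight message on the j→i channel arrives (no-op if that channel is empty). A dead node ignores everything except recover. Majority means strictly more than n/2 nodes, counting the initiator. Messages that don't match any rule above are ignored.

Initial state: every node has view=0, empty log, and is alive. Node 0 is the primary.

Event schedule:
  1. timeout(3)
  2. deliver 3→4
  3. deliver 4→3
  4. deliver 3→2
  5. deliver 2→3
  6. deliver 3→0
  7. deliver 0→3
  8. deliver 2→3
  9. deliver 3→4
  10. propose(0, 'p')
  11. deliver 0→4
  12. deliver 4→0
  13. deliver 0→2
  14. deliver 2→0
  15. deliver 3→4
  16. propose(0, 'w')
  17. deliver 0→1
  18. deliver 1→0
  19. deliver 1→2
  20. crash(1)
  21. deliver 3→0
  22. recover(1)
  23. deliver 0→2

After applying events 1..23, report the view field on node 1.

0

[1] timeout(3) → N3(back v1 [-])
[2] deliver 3→4 → N4(back v1 [-])
[3] deliver 4→3 → ∅
[4] deliver 3→2 → N2(back v1 [-])
[5] deliver 2→3 → ∅
[6] deliver 3→0 → N0(back v1 [-])
[7] deliver 0→3 → ∅
[8] deliver 2→3 → ∅
[9] deliver 3→4 → ∅
[10] propose(0,'p') → ∅
[11] deliver 0→4 → ∅
[12] deliver 4→0 → ∅
[13] deliver 0→2 → ∅
[14] deliver 2→0 → ∅
[15] deliver 3→4 → ∅
[16] propose(0,'w') → ∅
[17] deliver 0→1 → ∅
[18] deliver 1→0 → ∅
[19] deliver 1→2 → ∅
[20] crash(1) → N1(✗back v0 [-])
[21] deliver 3→0 → ∅
[22] recover(1) → N1(back v0 [-])
[23] deliver 0→2 → ∅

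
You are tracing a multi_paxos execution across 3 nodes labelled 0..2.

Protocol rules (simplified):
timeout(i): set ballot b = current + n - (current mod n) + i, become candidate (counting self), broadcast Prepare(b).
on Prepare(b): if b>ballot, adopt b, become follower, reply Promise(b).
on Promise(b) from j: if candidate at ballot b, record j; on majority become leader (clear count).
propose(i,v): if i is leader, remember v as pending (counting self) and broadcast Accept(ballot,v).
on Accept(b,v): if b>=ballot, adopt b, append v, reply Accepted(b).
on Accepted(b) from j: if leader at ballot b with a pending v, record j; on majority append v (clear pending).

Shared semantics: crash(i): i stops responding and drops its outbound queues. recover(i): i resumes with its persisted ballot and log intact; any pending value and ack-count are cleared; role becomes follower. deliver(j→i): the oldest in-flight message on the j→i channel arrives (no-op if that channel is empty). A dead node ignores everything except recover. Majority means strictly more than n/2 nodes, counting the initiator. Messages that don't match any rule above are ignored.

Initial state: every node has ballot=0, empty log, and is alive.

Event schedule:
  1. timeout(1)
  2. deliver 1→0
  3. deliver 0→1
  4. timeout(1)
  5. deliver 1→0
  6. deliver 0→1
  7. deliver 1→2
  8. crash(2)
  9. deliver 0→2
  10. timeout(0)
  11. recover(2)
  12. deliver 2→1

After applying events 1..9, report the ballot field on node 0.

step 1 timeout(1): 1={cand,b=4,log=-}
step 2 deliver 1→0: 0={foll,b=4,log=-}
step 3 deliver 0→1: 1={lead,b=4,log=-}
step 4 timeout(1): 1={cand,b=7,log=-}
step 5 deliver 1→0: 0={foll,b=7,log=-}
step 6 deliver 0→1: 1={lead,b=7,log=-}
step 7 deliver 1→2: 2={foll,b=4,log=-}
step 8 crash(2): 2={✗foll,b=4,log=-}
step 9 deliver 0→2: —

7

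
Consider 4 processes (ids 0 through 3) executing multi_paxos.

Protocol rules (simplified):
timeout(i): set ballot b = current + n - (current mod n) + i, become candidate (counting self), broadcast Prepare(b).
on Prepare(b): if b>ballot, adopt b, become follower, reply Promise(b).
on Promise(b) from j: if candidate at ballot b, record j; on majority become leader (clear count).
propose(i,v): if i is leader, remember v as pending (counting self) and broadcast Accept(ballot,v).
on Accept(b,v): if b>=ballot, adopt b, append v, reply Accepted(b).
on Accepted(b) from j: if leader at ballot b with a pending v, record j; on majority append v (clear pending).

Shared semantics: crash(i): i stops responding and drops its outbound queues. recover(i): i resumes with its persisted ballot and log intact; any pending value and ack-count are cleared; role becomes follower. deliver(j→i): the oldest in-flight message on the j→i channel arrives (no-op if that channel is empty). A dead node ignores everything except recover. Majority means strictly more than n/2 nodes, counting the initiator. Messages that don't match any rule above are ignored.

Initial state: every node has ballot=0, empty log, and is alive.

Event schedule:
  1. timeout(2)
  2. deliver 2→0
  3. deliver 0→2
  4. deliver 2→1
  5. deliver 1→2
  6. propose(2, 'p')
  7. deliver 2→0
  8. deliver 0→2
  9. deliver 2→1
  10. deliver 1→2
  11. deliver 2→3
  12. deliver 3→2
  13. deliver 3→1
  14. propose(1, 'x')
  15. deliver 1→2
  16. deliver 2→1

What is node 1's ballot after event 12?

step 1 timeout(2): 2={cand,b=6,log=-}
step 2 deliver 2→0: 0={foll,b=6,log=-}
step 3 deliver 0→2: —
step 4 deliver 2→1: 1={foll,b=6,log=-}
step 5 deliver 1→2: 2={lead,b=6,log=-}
step 6 propose(2,'p'): —
step 7 deliver 2→0: 0={foll,b=6,log=p}
step 8 deliver 0→2: —
step 9 deliver 2→1: 1={foll,b=6,log=p}
step 10 deliver 1→2: 2={lead,b=6,log=p}
step 11 deliver 2→3: 3={foll,b=6,log=-}
step 12 deliver 3→2: —

6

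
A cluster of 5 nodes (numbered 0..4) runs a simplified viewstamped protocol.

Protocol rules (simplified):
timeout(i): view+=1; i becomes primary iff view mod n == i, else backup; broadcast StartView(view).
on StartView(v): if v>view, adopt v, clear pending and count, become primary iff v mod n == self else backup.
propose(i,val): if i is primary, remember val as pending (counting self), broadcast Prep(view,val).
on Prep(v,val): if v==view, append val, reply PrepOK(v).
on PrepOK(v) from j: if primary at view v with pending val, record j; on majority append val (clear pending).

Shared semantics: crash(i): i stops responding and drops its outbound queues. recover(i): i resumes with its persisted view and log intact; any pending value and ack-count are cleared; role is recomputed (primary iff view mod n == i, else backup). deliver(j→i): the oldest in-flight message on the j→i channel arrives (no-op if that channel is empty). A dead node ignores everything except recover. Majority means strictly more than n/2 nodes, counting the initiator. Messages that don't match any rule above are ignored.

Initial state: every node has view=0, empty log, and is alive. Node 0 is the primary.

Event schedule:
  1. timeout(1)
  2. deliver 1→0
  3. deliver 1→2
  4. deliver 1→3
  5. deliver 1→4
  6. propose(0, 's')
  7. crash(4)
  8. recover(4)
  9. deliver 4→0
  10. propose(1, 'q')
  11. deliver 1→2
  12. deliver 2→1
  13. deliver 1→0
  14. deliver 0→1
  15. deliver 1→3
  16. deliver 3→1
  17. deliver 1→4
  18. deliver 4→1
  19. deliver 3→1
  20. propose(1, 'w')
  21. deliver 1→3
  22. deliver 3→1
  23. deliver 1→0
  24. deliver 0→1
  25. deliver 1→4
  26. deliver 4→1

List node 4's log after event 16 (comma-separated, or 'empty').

step 1 timeout(1): 1={prim,v=1,log=-}
step 2 deliver 1→0: 0={back,v=1,log=-}
step 3 deliver 1→2: 2={back,v=1,log=-}
step 4 deliver 1→3: 3={back,v=1,log=-}
step 5 deliver 1→4: 4={back,v=1,log=-}
step 6 propose(0,'s'): —
step 7 crash(4): 4={✗back,v=1,log=-}
step 8 recover(4): 4={back,v=1,log=-}
step 9 deliver 4→0: —
step 10 propose(1,'q'): —
step 11 deliver 1→2: 2={back,v=1,log=q}
step 12 deliver 2→1: —
step 13 deliver 1→0: 0={back,v=1,log=q}
step 14 deliver 0→1: 1={prim,v=1,log=q}
step 15 deliver 1→3: 3={back,v=1,log=q}
step 16 deliver 3→1: —

empty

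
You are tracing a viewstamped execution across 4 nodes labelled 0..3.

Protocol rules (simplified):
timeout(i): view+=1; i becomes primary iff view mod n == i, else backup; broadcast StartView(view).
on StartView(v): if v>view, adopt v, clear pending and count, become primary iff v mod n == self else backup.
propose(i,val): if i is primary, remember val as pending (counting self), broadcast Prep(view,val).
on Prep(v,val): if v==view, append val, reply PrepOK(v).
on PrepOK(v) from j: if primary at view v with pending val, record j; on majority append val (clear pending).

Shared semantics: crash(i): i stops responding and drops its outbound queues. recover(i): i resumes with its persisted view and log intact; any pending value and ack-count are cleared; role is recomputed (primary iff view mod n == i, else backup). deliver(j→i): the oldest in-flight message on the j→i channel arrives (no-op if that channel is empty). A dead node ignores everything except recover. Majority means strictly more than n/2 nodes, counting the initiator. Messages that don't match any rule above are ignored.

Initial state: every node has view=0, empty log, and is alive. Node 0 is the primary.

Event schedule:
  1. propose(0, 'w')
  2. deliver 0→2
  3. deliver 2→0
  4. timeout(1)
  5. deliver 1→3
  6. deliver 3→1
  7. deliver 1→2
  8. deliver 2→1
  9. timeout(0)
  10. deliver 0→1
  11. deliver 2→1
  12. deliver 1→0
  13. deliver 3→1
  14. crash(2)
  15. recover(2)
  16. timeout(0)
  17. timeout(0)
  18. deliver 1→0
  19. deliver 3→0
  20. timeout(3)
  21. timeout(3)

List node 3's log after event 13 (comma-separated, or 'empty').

empty

1. propose(0,'w'):  nop
2. deliver 0→2:  <2:back v0 w>
3. deliver 2→0:  nop
4. timeout(1):  <1:prim v1 ->
5. deliver 1→3:  <3:back v1 ->
6. deliver 3→1:  nop
7. deliver 1→2:  <2:back v1 w>
8. deliver 2→1:  nop
9. timeout(0):  <0:back v1 ->
10. deliver 0→1:  nop
11. deliver 2→1:  nop
12. deliver 1→0:  nop
13. deliver 3→1:  nop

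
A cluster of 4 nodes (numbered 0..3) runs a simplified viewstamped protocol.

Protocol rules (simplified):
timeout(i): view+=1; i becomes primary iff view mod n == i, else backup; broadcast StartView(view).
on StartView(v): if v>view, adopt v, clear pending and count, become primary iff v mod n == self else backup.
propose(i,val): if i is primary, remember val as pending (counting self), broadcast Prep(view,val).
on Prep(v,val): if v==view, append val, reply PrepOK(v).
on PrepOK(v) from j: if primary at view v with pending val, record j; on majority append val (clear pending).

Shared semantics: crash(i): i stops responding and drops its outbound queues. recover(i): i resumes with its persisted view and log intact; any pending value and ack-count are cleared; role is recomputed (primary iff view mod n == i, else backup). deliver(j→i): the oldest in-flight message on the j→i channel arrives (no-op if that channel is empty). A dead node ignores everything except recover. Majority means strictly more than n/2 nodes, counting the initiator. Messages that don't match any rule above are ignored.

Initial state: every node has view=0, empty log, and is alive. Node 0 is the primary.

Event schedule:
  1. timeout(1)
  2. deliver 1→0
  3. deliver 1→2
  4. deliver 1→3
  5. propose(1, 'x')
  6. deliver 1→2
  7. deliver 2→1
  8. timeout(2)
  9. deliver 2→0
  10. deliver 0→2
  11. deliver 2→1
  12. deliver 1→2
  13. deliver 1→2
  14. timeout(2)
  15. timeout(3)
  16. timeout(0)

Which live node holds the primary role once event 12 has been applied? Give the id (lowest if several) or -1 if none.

2

[1] timeout(1) → N1(prim v1 [-])
[2] deliver 1→0 → N0(back v1 [-])
[3] deliver 1→2 → N2(back v1 [-])
[4] deliver 1→3 → N3(back v1 [-])
[5] propose(1,'x') → ∅
[6] deliver 1→2 → N2(back v1 [x])
[7] deliver 2→1 → ∅
[8] timeout(2) → N2(prim v2 [x])
[9] deliver 2→0 → N0(back v2 [-])
[10] deliver 0→2 → ∅
[11] deliver 2→1 → N1(back v2 [-])
[12] deliver 1→2 → ∅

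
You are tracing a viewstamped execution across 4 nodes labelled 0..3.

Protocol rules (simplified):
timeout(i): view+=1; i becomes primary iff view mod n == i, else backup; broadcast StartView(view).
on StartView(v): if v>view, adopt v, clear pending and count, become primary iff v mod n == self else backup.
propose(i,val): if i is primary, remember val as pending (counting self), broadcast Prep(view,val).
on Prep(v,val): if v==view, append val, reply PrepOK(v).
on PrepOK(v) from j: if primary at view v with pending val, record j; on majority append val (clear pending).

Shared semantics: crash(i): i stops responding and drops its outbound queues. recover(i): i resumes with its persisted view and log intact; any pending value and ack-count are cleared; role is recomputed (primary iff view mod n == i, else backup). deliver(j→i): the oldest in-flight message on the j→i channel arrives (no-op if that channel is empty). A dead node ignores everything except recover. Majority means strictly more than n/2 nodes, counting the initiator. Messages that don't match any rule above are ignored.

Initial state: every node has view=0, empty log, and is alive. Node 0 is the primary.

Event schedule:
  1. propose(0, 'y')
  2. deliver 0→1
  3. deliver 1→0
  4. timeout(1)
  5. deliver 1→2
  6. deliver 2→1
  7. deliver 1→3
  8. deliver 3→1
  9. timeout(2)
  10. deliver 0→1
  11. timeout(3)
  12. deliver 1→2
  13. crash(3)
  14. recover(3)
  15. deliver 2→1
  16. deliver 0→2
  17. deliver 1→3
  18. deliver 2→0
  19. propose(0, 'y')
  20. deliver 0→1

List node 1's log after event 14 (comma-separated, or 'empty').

y

1. propose(0,'y'):  nop
2. deliver 0→1:  <1:back v0 y>
3. deliver 1→0:  nop
4. timeout(1):  <1:prim v1 y>
5. deliver 1→2:  <2:back v1 ->
6. deliver 2→1:  nop
7. deliver 1→3:  <3:back v1 ->
8. deliver 3→1:  nop
9. timeout(2):  <2:prim v2 ->
10. deliver 0→1:  nop
11. timeout(3):  <3:back v2 ->
12. deliver 1→2:  nop
13. crash(3):  <3:✗back v2 ->
14. recover(3):  <3:back v2 ->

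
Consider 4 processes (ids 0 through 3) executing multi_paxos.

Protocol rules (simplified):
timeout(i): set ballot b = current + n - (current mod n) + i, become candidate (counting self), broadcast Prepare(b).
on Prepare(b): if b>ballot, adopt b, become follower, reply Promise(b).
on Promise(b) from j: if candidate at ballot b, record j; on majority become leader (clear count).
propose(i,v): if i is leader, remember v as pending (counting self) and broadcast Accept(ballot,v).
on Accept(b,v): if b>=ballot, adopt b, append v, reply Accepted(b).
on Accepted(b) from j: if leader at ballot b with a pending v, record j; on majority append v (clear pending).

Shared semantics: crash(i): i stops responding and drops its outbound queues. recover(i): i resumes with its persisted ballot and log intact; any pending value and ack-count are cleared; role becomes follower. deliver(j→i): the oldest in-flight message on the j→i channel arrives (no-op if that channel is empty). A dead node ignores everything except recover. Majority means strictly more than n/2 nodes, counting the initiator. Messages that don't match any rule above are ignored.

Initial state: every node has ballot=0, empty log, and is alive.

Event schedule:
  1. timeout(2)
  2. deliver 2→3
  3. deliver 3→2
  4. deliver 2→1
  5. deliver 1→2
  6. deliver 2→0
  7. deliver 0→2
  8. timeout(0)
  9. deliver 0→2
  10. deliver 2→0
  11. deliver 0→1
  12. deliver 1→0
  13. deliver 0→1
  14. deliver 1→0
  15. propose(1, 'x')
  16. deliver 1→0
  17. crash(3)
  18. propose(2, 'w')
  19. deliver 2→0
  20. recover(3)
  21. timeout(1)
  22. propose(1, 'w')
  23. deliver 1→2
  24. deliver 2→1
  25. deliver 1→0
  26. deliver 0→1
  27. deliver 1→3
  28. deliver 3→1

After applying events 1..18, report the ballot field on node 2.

8

e1 timeout(2): 2[cand,b=6,-]
e2 deliver 2→3: 3[foll,b=6,-]
e3 deliver 3→2: ·
e4 deliver 2→1: 1[foll,b=6,-]
e5 deliver 1→2: 2[lead,b=6,-]
e6 deliver 2→0: 0[foll,b=6,-]
e7 deliver 0→2: ·
e8 timeout(0): 0[cand,b=8,-]
e9 deliver 0→2: 2[foll,b=8,-]
e10 deliver 2→0: ·
e11 deliver 0→1: 1[foll,b=8,-]
e12 deliver 1→0: 0[lead,b=8,-]
e13 deliver 0→1: ·
e14 deliver 1→0: ·
e15 propose(1,'x'): ·
e16 deliver 1→0: ·
e17 crash(3): 3[✗foll,b=6,-]
e18 propose(2,'w'): ·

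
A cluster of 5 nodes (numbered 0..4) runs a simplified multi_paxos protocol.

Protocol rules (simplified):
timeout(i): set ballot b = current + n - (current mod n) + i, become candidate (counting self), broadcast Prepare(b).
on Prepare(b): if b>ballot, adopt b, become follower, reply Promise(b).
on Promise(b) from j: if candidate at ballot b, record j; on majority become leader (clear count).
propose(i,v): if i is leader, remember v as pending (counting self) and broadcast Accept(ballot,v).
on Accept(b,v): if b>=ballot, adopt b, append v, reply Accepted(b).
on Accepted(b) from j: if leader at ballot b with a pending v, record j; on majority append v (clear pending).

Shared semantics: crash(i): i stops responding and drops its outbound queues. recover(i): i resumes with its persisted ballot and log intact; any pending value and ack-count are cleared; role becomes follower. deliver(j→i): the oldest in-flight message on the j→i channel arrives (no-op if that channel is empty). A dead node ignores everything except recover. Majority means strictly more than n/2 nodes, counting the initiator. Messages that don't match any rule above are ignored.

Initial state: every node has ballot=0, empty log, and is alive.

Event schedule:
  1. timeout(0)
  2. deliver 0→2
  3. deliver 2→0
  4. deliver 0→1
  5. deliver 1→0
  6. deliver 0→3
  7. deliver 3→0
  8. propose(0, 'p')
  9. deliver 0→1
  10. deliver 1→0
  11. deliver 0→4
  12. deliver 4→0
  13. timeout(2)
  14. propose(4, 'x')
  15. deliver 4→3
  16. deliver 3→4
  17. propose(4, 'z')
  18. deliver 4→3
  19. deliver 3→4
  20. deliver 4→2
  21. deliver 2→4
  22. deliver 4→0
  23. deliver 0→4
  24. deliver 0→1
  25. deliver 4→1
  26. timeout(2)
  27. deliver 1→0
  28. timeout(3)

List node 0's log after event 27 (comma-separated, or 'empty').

empty

1. timeout(0):  <0:cand b5 ->
2. deliver 0→2:  <2:foll b5 ->
3. deliver 2→0:  nop
4. deliver 0→1:  <1:foll b5 ->
5. deliver 1→0:  <0:lead b5 ->
6. deliver 0→3:  <3:foll b5 ->
7. deliver 3→0:  nop
8. propose(0,'p'):  nop
9. deliver 0→1:  <1:foll b5 p>
10. deliver 1→0:  nop
11. deliver 0→4:  <4:foll b5 ->
12. deliver 4→0:  nop
13. timeout(2):  <2:cand b12 ->
14. propose(4,'x'):  nop
15. deliver 4→3:  nop
16. deliver 3→4:  nop
17. propose(4,'z'):  nop
18. deliver 4→3:  nop
19. deliver 3→4:  nop
20. deliver 4→2:  nop
21. deliver 2→4:  <4:foll b12 ->
22. deliver 4→0:  nop
23. deliver 0→4:  nop
24. deliver 0→1:  nop
25. deliver 4→1:  nop
26. timeout(2):  <2:cand b17 ->
27. deliver 1→0:  nop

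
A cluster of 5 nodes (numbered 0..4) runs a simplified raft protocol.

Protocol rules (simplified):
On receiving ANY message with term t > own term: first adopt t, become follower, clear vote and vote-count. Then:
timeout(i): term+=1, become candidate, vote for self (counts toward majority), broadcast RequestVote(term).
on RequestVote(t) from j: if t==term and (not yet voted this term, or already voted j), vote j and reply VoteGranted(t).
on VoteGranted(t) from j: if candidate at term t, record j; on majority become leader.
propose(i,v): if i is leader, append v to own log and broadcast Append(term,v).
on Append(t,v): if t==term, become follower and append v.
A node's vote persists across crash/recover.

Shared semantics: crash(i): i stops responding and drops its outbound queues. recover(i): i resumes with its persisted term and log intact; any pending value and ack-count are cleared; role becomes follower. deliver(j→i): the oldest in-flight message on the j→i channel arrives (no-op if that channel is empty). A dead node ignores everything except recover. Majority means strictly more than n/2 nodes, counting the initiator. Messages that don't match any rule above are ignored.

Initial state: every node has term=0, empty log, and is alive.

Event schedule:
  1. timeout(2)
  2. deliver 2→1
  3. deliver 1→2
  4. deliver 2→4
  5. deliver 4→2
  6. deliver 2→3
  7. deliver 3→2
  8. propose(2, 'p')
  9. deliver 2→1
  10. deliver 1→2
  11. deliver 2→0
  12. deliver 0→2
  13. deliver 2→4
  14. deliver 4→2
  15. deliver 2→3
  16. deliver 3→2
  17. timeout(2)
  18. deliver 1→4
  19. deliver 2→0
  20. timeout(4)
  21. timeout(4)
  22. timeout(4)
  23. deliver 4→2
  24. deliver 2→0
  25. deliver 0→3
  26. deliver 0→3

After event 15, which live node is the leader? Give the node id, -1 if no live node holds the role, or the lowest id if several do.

[1] timeout(2) → N2(cand t1 [-])
[2] deliver 2→1 → N1(foll t1 [-])
[3] deliver 1→2 → ∅
[4] deliver 2→4 → N4(foll t1 [-])
[5] deliver 4→2 → N2(lead t1 [-])
[6] deliver 2→3 → N3(foll t1 [-])
[7] deliver 3→2 → ∅
[8] propose(2,'p') → N2(lead t1 [p])
[9] deliver 2→1 → N1(foll t1 [p])
[10] deliver 1→2 → ∅
[11] deliver 2→0 → N0(foll t1 [-])
[12] deliver 0→2 → ∅
[13] deliver 2→4 → N4(foll t1 [p])
[14] deliver 4→2 → ∅
[15] deliver 2→3 → N3(foll t1 [p])

2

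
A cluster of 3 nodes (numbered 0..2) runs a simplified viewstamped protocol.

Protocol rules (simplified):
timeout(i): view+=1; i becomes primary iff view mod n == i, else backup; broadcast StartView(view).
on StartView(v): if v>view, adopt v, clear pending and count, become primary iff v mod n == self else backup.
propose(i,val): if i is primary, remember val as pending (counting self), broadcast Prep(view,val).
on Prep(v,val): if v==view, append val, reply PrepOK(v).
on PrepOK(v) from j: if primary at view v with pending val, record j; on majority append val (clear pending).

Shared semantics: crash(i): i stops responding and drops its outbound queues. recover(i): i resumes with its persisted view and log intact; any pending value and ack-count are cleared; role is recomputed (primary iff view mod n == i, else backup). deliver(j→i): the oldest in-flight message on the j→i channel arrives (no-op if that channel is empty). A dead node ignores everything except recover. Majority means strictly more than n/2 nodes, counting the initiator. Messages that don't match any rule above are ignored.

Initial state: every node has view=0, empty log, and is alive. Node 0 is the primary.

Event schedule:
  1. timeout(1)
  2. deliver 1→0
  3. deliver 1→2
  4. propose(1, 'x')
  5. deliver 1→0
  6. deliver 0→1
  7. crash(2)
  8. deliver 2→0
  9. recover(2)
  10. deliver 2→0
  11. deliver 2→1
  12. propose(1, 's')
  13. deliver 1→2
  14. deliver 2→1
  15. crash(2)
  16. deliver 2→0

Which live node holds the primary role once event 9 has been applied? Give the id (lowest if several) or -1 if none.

e1 timeout(1): 1[prim,v=1,-]
e2 deliver 1→0: 0[back,v=1,-]
e3 deliver 1→2: 2[back,v=1,-]
e4 propose(1,'x'): ·
e5 deliver 1→0: 0[back,v=1,x]
e6 deliver 0→1: 1[prim,v=1,x]
e7 crash(2): 2[✗back,v=1,-]
e8 deliver 2→0: ·
e9 recover(2): 2[back,v=1,-]

1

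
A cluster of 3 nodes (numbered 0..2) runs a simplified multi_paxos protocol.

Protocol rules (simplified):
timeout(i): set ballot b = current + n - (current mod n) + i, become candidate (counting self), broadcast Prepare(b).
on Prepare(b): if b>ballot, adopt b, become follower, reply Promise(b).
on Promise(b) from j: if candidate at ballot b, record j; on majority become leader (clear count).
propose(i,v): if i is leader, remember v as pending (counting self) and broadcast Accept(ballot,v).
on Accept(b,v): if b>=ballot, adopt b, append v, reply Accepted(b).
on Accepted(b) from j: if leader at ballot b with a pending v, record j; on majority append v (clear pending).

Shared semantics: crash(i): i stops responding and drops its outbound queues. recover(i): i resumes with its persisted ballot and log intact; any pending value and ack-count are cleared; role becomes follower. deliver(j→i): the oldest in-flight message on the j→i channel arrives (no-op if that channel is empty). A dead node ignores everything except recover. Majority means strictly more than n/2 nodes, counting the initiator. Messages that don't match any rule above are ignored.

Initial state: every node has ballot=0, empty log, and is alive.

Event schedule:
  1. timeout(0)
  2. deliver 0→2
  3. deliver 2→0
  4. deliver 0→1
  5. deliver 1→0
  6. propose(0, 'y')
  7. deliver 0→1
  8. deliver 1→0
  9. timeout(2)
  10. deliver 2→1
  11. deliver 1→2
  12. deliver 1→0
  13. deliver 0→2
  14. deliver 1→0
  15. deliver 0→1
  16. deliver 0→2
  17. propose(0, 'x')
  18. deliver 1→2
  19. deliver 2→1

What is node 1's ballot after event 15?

8

[1] timeout(0) → N0(cand b3 [-])
[2] deliver 0→2 → N2(foll b3 [-])
[3] deliver 2→0 → N0(lead b3 [-])
[4] deliver 0→1 → N1(foll b3 [-])
[5] deliver 1→0 → ∅
[6] propose(0,'y') → ∅
[7] deliver 0→1 → N1(foll b3 [y])
[8] deliver 1→0 → N0(lead b3 [y])
[9] timeout(2) → N2(cand b8 [-])
[10] deliver 2→1 → N1(foll b8 [y])
[11] deliver 1→2 → N2(lead b8 [-])
[12] deliver 1→0 → ∅
[13] deliver 0→2 → ∅
[14] deliver 1→0 → ∅
[15] deliver 0→1 → ∅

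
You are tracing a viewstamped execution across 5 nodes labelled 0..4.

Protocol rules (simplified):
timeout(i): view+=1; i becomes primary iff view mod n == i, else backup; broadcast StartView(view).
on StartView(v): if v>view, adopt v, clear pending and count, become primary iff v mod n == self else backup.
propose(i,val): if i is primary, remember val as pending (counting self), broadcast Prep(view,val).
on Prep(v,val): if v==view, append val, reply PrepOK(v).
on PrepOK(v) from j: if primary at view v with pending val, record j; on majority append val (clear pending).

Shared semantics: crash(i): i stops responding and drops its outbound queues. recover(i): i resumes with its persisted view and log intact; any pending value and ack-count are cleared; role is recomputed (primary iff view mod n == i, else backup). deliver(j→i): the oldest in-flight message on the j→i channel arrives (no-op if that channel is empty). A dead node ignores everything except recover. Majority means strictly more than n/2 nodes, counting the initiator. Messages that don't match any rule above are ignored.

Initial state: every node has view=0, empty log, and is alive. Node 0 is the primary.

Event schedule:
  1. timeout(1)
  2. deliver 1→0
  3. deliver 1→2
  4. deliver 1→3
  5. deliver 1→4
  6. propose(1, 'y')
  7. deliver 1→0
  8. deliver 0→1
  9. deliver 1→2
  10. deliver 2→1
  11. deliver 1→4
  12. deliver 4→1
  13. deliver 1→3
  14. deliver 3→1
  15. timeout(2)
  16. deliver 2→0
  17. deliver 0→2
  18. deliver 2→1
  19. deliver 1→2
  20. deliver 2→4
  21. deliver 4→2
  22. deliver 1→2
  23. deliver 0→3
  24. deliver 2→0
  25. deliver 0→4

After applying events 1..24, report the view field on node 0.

after 1 — timeout(1): n1:prim/v1/[-]
after 2 — deliver 1→0: n0:back/v1/[-]
after 3 — deliver 1→2: n2:back/v1/[-]
after 4 — deliver 1→3: n3:back/v1/[-]
after 5 — deliver 1→4: n4:back/v1/[-]
after 6 — propose(1,'y'): ·
after 7 — deliver 1→0: n0:back/v1/[y]
after 8 — deliver 0→1: ·
after 9 — deliver 1→2: n2:back/v1/[y]
after 10 — deliver 2→1: n1:prim/v1/[y]
after 11 — deliver 1→4: n4:back/v1/[y]
after 12 — deliver 4→1: ·
after 13 — deliver 1→3: n3:back/v1/[y]
after 14 — deliver 3→1: ·
after 15 — timeout(2): n2:prim/v2/[y]
after 16 — deliver 2→0: n0:back/v2/[y]
after 17 — deliver 0→2: ·
after 18 — deliver 2→1: n1:back/v2/[y]
after 19 — deliver 1→2: ·
after 20 — deliver 2→4: n4:back/v2/[y]
after 21 — deliver 4→2: ·
after 22 — deliver 1→2: ·
after 23 — deliver 0→3: ·
after 24 — deliver 2→0: ·

2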